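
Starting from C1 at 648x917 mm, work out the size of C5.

162 × 229 mm

C2: ⌊917/2⌋ × 648 = 458 × 648 mm
C3: ⌊648/2⌋ × 458 = 324 × 458 mm
C4: ⌊458/2⌋ × 324 = 229 × 324 mm
C5: ⌊324/2⌋ × 229 = 162 × 229 mm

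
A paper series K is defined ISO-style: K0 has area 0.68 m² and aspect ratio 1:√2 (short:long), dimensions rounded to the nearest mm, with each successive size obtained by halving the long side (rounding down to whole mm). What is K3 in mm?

245 × 346 mm

Let K0's short side be w mm. w · w√2 = 0.68 m² = 680,000 mm², so w ≈ 693.4 mm and w√2 ≈ 980.6 mm → K0 = 693 × 981 mm.
K1: ⌊981/2⌋ × 693 = 490 × 693 mm
K2: ⌊693/2⌋ × 490 = 346 × 490 mm
K3: ⌊490/2⌋ × 346 = 245 × 346 mm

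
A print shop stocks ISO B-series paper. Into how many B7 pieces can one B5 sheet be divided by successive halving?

Each ISO step halves the sheet: 1 × B5 → 2 × B6 → 4 × B7
From B5 to B7 is 2 halving steps: 2^2 = 4.

4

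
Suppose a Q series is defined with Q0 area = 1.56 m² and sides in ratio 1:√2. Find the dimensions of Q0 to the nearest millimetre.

1050 × 1485 mm

Let the short side be w mm. Then w · w√2 = 1.56 m² = 1,560,000 mm².
w² = 1,560,000/√2, so w ≈ 1050.3 mm; long side = w√2 ≈ 1485.3 mm.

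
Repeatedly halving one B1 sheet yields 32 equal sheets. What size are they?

B6

32 = 2^5, so 5 halving steps.
B1 → B2 → … → B6 after 5 steps.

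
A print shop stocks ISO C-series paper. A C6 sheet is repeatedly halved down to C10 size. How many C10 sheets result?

16

C6 = 114 × 162 mm; C10 = 28 × 40 mm.
Each halving step doubles the count; 4 steps from C6 to C10.
2^4 = 16.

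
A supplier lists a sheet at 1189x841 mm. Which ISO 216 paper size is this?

Aspect ratio 1189/841 ≈ 1.414 — close to the ISO √2 ≈ 1.414.
In the A-series (A0 area = 1 m²): A0 = 841 × 1189 mm.

A0 (841 × 1189 mm)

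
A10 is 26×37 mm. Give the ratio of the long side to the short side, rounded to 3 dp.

1.423

37 / 26 = 1.423
ISO 216 targets √2 ≈ 1.414; the +0.009 deviation is from mm rounding.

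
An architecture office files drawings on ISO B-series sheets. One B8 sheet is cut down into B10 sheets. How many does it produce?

Each ISO step halves the sheet: 1 × B8 → 2 × B9 → 4 × B10
From B8 to B10 is 2 halving steps: 2^2 = 4.

4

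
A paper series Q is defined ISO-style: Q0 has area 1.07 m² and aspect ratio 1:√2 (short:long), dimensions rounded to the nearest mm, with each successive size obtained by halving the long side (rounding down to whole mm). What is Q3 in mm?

307 × 435 mm

Let Q0's short side be w mm. w · w√2 = 1.07 m² = 1,070,000 mm², so w ≈ 869.8 mm and w√2 ≈ 1230.1 mm → Q0 = 870 × 1230 mm.
Q1: ⌊1230/2⌋ × 870 = 615 × 870 mm
Q2: ⌊870/2⌋ × 615 = 435 × 615 mm
Q3: ⌊615/2⌋ × 435 = 307 × 435 mm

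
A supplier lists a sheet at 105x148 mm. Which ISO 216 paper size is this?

A6 (105 × 148 mm)

Aspect ratio 148/105 ≈ 1.410 — close to the ISO √2 ≈ 1.414.
In the A-series (A0 area = 1 m²): A6 = 105 × 148 mm.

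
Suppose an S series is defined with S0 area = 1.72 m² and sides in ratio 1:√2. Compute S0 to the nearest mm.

1103 × 1560 mm

Let the short side be w mm. Then w · w√2 = 1.72 m² = 1,720,000 mm².
w² = 1,720,000/√2, so w ≈ 1102.8 mm; long side = w√2 ≈ 1559.6 mm.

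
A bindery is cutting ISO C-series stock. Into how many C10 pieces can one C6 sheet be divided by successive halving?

16

Each ISO step halves the sheet: 1 × C6 → 2 × C7 → 4 × C8 → 8 × C9 → …
From C6 to C10 is 4 halving steps: 2^4 = 16.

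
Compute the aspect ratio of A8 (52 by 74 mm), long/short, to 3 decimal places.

74 / 52 = 1.423
ISO 216 targets √2 ≈ 1.414; the +0.009 deviation is from mm rounding.

1.423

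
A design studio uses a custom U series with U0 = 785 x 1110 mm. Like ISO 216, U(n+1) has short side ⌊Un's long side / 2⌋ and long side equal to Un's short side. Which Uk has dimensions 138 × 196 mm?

U5

U0: 785 × 1110 mm
U1: 555 × 785 mm
U2: 392 × 555 mm
U3: 277 × 392 mm
U4: 196 × 277 mm
U5: 138 × 196 mm
U6: 98 × 138 mm
→ matches U5.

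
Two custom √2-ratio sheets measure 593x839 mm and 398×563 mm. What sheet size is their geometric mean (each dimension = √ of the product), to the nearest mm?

Short side: √(593 · 398) = √236014 ≈ 485.8 → 486 mm
Long side: √(839 · 563) = √472357 ≈ 687.3 → 687 mm

486 × 687 mm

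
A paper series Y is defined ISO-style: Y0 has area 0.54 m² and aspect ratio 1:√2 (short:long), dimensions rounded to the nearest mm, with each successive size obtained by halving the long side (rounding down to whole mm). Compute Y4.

Let Y0's short side be w mm. w · w√2 = 0.54 m² = 540,000 mm², so w ≈ 617.9 mm and w√2 ≈ 873.9 mm → Y0 = 618 × 874 mm.
Y1: ⌊874/2⌋ × 618 = 437 × 618 mm
Y2: ⌊618/2⌋ × 437 = 309 × 437 mm
Y3: ⌊437/2⌋ × 309 = 218 × 309 mm
Y4: ⌊309/2⌋ × 218 = 154 × 218 mm

154 × 218 mm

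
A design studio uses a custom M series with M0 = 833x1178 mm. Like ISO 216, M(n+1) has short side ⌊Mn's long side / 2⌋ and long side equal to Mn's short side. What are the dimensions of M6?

104 × 147 mm

M1: ⌊1178/2⌋ × 833 = 589 × 833 mm
M2: ⌊833/2⌋ × 589 = 416 × 589 mm
M3: ⌊589/2⌋ × 416 = 294 × 416 mm
M4: ⌊416/2⌋ × 294 = 208 × 294 mm
M5: ⌊294/2⌋ × 208 = 147 × 208 mm
M6: ⌊208/2⌋ × 147 = 104 × 147 mm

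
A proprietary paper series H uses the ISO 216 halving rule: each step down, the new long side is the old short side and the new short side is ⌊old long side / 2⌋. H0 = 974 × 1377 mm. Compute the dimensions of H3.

344 × 487 mm

H1: ⌊1377/2⌋ × 974 = 688 × 974 mm
H2: ⌊974/2⌋ × 688 = 487 × 688 mm
H3: ⌊688/2⌋ × 487 = 344 × 487 mm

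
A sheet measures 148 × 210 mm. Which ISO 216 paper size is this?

A5 (148 × 210 mm)

Aspect ratio 210/148 ≈ 1.419 — close to the ISO √2 ≈ 1.414.
In the A-series (A0 area = 1 m²): A5 = 148 × 210 mm.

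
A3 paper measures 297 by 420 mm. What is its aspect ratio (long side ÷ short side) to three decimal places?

1.414

420 / 297 = 1.414
Matches √2 ≈ 1.414 — the ISO 216 defining ratio.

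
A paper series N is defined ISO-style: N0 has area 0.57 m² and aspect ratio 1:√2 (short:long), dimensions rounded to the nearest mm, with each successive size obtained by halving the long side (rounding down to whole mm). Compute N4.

158 × 224 mm

Let N0's short side be w mm. w · w√2 = 0.57 m² = 570,000 mm², so w ≈ 634.9 mm and w√2 ≈ 897.8 mm → N0 = 635 × 898 mm.
N1: ⌊898/2⌋ × 635 = 449 × 635 mm
N2: ⌊635/2⌋ × 449 = 317 × 449 mm
N3: ⌊449/2⌋ × 317 = 224 × 317 mm
N4: ⌊317/2⌋ × 224 = 158 × 224 mm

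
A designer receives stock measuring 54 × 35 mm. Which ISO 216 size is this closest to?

A9 (37 × 52 mm)

Aspect ratio 54/35 ≈ 1.543 (ISO target is √2 ≈ 1.414).
In the A-series (A0 area = 1 m²): A9 = 37 × 52 mm.
Off by 4 mm total — nearest standard size.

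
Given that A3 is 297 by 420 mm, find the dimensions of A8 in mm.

52 × 74 mm

A4: ⌊420/2⌋ × 297 = 210 × 297 mm
A5: ⌊297/2⌋ × 210 = 148 × 210 mm
A6: ⌊210/2⌋ × 148 = 105 × 148 mm
A7: ⌊148/2⌋ × 105 = 74 × 105 mm
A8: ⌊105/2⌋ × 74 = 52 × 74 mm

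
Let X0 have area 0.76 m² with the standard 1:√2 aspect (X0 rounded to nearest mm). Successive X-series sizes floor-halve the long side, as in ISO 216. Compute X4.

Let X0's short side be w mm. w · w√2 = 0.76 m² = 760,000 mm², so w ≈ 733.1 mm and w√2 ≈ 1036.7 mm → X0 = 733 × 1037 mm.
X1: ⌊1037/2⌋ × 733 = 518 × 733 mm
X2: ⌊733/2⌋ × 518 = 366 × 518 mm
X3: ⌊518/2⌋ × 366 = 259 × 366 mm
X4: ⌊366/2⌋ × 259 = 183 × 259 mm

183 × 259 mm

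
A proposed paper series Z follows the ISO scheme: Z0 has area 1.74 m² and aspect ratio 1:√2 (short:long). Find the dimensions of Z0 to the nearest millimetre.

Let the short side be w mm. Then w · w√2 = 1.74 m² = 1,740,000 mm².
w² = 1,740,000/√2, so w ≈ 1109.2 mm; long side = w√2 ≈ 1568.7 mm.

1109 × 1569 mm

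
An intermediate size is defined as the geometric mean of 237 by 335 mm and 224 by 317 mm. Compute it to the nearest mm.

Short side: √(237 · 224) = √53088 ≈ 230.4 → 230 mm
Long side: √(335 · 317) = √106195 ≈ 325.9 → 326 mm

230 × 326 mm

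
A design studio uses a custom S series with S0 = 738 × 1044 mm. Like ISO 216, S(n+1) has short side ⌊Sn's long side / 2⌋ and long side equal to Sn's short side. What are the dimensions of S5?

130 × 184 mm

S1: ⌊1044/2⌋ × 738 = 522 × 738 mm
S2: ⌊738/2⌋ × 522 = 369 × 522 mm
S3: ⌊522/2⌋ × 369 = 261 × 369 mm
S4: ⌊369/2⌋ × 261 = 184 × 261 mm
S5: ⌊261/2⌋ × 184 = 130 × 184 mm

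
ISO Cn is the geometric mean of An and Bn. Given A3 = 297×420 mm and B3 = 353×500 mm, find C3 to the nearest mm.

324 × 458 mm

Short side: √(297 · 353) = √104841 ≈ 323.8 → 324 mm
Long side: √(420 · 500) = √210000 ≈ 458.3 → 458 mm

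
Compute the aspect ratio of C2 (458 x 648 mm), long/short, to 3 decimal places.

648 / 458 = 1.415
Matches √2 ≈ 1.414 — the ISO 216 defining ratio.

1.415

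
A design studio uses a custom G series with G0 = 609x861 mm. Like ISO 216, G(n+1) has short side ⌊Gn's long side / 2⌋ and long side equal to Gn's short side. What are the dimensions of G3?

G1: ⌊861/2⌋ × 609 = 430 × 609 mm
G2: ⌊609/2⌋ × 430 = 304 × 430 mm
G3: ⌊430/2⌋ × 304 = 215 × 304 mm

215 × 304 mm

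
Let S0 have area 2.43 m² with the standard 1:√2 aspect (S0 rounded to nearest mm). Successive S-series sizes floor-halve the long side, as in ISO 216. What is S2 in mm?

655 × 927 mm

Let S0's short side be w mm. w · w√2 = 2.43 m² = 2,430,000 mm², so w ≈ 1310.8 mm and w√2 ≈ 1853.8 mm → S0 = 1311 × 1854 mm.
S1: ⌊1854/2⌋ × 1311 = 927 × 1311 mm
S2: ⌊1311/2⌋ × 927 = 655 × 927 mm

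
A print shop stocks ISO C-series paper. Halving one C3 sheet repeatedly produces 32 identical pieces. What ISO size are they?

C8

32 = 2^5, so 5 halving steps.
C3 → C4 → … → C8 after 5 steps.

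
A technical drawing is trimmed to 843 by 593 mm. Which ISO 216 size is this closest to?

Aspect ratio 843/593 ≈ 1.422 — close to the ISO √2 ≈ 1.414.
In the A-series (A0 area = 1 m²): A1 = 594 × 841 mm.
Off by 3 mm total — nearest standard size.

A1 (594 × 841 mm)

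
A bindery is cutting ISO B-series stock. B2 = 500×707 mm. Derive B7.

88 × 125 mm

B3: ⌊707/2⌋ × 500 = 353 × 500 mm
B4: ⌊500/2⌋ × 353 = 250 × 353 mm
B5: ⌊353/2⌋ × 250 = 176 × 250 mm
B6: ⌊250/2⌋ × 176 = 125 × 176 mm
B7: ⌊176/2⌋ × 125 = 88 × 125 mm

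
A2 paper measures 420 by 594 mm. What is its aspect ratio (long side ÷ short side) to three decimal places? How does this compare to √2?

1.414

594 / 420 = 1.414
Matches √2 ≈ 1.414 — the ISO 216 defining ratio.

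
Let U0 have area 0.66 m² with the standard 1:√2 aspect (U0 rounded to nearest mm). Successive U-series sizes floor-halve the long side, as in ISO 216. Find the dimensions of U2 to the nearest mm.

Let U0's short side be w mm. w · w√2 = 0.66 m² = 660,000 mm², so w ≈ 683.1 mm and w√2 ≈ 966.1 mm → U0 = 683 × 966 mm.
U1: ⌊966/2⌋ × 683 = 483 × 683 mm
U2: ⌊683/2⌋ × 483 = 341 × 483 mm

341 × 483 mm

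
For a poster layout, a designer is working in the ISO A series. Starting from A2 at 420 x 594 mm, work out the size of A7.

74 × 105 mm

A3: ⌊594/2⌋ × 420 = 297 × 420 mm
A4: ⌊420/2⌋ × 297 = 210 × 297 mm
A5: ⌊297/2⌋ × 210 = 148 × 210 mm
A6: ⌊210/2⌋ × 148 = 105 × 148 mm
A7: ⌊148/2⌋ × 105 = 74 × 105 mm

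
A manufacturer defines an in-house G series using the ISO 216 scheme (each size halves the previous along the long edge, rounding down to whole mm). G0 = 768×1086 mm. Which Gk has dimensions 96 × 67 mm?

G7

G0: 768 × 1086 mm
G1: 543 × 768 mm
G2: 384 × 543 mm
G3: 271 × 384 mm
G4: 192 × 271 mm
G5: 135 × 192 mm
G6: 96 × 135 mm
G7: 67 × 96 mm
G8: 48 × 67 mm
→ matches G7.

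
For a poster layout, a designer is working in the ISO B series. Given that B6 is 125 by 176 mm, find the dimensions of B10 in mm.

B7: ⌊176/2⌋ × 125 = 88 × 125 mm
B8: ⌊125/2⌋ × 88 = 62 × 88 mm
B9: ⌊88/2⌋ × 62 = 44 × 62 mm
B10: ⌊62/2⌋ × 44 = 31 × 44 mm

31 × 44 mm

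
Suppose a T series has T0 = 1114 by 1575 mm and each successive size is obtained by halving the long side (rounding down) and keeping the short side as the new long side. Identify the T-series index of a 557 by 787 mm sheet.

T2

T0: 1114 × 1575 mm
T1: 787 × 1114 mm
T2: 557 × 787 mm
T3: 393 × 557 mm
→ matches T2.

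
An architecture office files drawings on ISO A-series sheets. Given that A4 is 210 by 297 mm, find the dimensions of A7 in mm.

74 × 105 mm

A5: ⌊297/2⌋ × 210 = 148 × 210 mm
A6: ⌊210/2⌋ × 148 = 105 × 148 mm
A7: ⌊148/2⌋ × 105 = 74 × 105 mm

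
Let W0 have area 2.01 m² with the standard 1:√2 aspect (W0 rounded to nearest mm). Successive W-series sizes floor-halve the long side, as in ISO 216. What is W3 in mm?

421 × 596 mm

Let W0's short side be w mm. w · w√2 = 2.01 m² = 2,010,000 mm², so w ≈ 1192.2 mm and w√2 ≈ 1686.0 mm → W0 = 1192 × 1686 mm.
W1: ⌊1686/2⌋ × 1192 = 843 × 1192 mm
W2: ⌊1192/2⌋ × 843 = 596 × 843 mm
W3: ⌊843/2⌋ × 596 = 421 × 596 mm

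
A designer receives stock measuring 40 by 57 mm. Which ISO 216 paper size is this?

C9 (40 × 57 mm)

Aspect ratio 57/40 ≈ 1.425 — close to the ISO √2 ≈ 1.414.
In the C-series (envelope sizes, between A and B): C9 = 40 × 57 mm.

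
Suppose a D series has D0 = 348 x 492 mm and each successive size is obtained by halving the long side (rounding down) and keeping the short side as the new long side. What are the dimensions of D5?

D1 = 246 × 348 mm (from D0 by 1 halving).
D2: ⌊348/2⌋ × 246 = 174 × 246 mm
D3: ⌊246/2⌋ × 174 = 123 × 174 mm
D4: ⌊174/2⌋ × 123 = 87 × 123 mm
D5: ⌊123/2⌋ × 87 = 61 × 87 mm

61 × 87 mm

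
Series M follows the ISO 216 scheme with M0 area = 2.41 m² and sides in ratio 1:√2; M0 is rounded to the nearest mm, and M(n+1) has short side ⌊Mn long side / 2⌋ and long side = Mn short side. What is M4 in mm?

Let M0's short side be w mm. w · w√2 = 2.41 m² = 2,410,000 mm², so w ≈ 1305.4 mm and w√2 ≈ 1846.1 mm → M0 = 1305 × 1846 mm.
M1: ⌊1846/2⌋ × 1305 = 923 × 1305 mm
M2: ⌊1305/2⌋ × 923 = 652 × 923 mm
M3: ⌊923/2⌋ × 652 = 461 × 652 mm
M4: ⌊652/2⌋ × 461 = 326 × 461 mm

326 × 461 mm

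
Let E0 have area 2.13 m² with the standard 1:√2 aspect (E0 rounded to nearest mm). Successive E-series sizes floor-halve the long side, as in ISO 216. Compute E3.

Let E0's short side be w mm. w · w√2 = 2.13 m² = 2,130,000 mm², so w ≈ 1227.2 mm and w√2 ≈ 1735.6 mm → E0 = 1227 × 1736 mm.
E1: ⌊1736/2⌋ × 1227 = 868 × 1227 mm
E2: ⌊1227/2⌋ × 868 = 613 × 868 mm
E3: ⌊868/2⌋ × 613 = 434 × 613 mm

434 × 613 mm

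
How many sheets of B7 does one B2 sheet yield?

32

Each ISO step halves the sheet: 1 × B2 → 2 × B3 → 4 × B4 → 8 × B5 → …
From B2 to B7 is 5 halving steps: 2^5 = 32.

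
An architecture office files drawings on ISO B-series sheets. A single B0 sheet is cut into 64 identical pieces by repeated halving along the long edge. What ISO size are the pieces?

B6

64 = 2^6, so 6 halving steps.
B0 → B1 → … → B6 after 6 steps.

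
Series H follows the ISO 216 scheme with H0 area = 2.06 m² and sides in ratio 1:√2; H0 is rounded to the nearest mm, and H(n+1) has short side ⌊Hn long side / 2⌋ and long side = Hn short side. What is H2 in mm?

603 × 853 mm

Let H0's short side be w mm. w · w√2 = 2.06 m² = 2,060,000 mm², so w ≈ 1206.9 mm and w√2 ≈ 1706.8 mm → H0 = 1207 × 1707 mm.
H1: ⌊1707/2⌋ × 1207 = 853 × 1207 mm
H2: ⌊1207/2⌋ × 853 = 603 × 853 mm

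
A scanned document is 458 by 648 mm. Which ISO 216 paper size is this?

C2 (458 × 648 mm)

Aspect ratio 648/458 ≈ 1.415 — close to the ISO √2 ≈ 1.414.
In the C-series (envelope sizes, between A and B): C2 = 458 × 648 mm.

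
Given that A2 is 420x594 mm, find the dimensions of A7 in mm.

A3: ⌊594/2⌋ × 420 = 297 × 420 mm
A4: ⌊420/2⌋ × 297 = 210 × 297 mm
A5: ⌊297/2⌋ × 210 = 148 × 210 mm
A6: ⌊210/2⌋ × 148 = 105 × 148 mm
A7: ⌊148/2⌋ × 105 = 74 × 105 mm

74 × 105 mm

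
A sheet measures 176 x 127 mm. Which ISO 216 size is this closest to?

B6 (125 × 176 mm)

Aspect ratio 176/127 ≈ 1.386 (ISO target is √2 ≈ 1.414).
In the B-series (B0 = 1000 × 1414 mm): B6 = 125 × 176 mm.
Off by 2 mm total — nearest standard size.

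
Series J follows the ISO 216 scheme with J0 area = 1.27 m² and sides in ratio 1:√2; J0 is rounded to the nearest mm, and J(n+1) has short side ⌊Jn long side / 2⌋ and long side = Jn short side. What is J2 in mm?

Let J0's short side be w mm. w · w√2 = 1.27 m² = 1,270,000 mm², so w ≈ 947.6 mm and w√2 ≈ 1340.2 mm → J0 = 948 × 1340 mm.
J1: ⌊1340/2⌋ × 948 = 670 × 948 mm
J2: ⌊948/2⌋ × 670 = 474 × 670 mm

474 × 670 mm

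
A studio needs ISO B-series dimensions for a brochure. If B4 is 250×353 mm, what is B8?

62 × 88 mm

B5: ⌊353/2⌋ × 250 = 176 × 250 mm
B6: ⌊250/2⌋ × 176 = 125 × 176 mm
B7: ⌊176/2⌋ × 125 = 88 × 125 mm
B8: ⌊125/2⌋ × 88 = 62 × 88 mm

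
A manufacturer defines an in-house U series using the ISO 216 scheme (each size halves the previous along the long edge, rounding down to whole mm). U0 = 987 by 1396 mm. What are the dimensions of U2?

493 × 698 mm

U1: ⌊1396/2⌋ × 987 = 698 × 987 mm
U2: ⌊987/2⌋ × 698 = 493 × 698 mm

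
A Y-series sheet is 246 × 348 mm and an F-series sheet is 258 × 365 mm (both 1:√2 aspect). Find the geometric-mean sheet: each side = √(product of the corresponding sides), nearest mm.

Short side: √(246 · 258) = √63468 ≈ 251.9 → 252 mm
Long side: √(348 · 365) = √127020 ≈ 356.4 → 356 mm

252 × 356 mm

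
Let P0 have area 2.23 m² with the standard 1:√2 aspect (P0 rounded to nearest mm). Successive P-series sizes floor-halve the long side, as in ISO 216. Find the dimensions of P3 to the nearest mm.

444 × 628 mm

Let P0's short side be w mm. w · w√2 = 2.23 m² = 2,230,000 mm², so w ≈ 1255.7 mm and w√2 ≈ 1775.9 mm → P0 = 1256 × 1776 mm.
P1: ⌊1776/2⌋ × 1256 = 888 × 1256 mm
P2: ⌊1256/2⌋ × 888 = 628 × 888 mm
P3: ⌊888/2⌋ × 628 = 444 × 628 mm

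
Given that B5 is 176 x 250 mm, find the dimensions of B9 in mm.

B6: ⌊250/2⌋ × 176 = 125 × 176 mm
B7: ⌊176/2⌋ × 125 = 88 × 125 mm
B8: ⌊125/2⌋ × 88 = 62 × 88 mm
B9: ⌊88/2⌋ × 62 = 44 × 62 mm

44 × 62 mm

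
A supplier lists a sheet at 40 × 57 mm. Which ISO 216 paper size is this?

Aspect ratio 57/40 ≈ 1.425 — close to the ISO √2 ≈ 1.414.
In the C-series (envelope sizes, between A and B): C9 = 40 × 57 mm.

C9 (40 × 57 mm)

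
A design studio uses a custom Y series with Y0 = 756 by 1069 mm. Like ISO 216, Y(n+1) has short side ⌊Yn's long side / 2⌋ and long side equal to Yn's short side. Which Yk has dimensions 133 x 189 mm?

Y5

Y0: 756 × 1069 mm
Y1: 534 × 756 mm
Y2: 378 × 534 mm
Y3: 267 × 378 mm
Y4: 189 × 267 mm
Y5: 133 × 189 mm
Y6: 94 × 133 mm
→ matches Y5.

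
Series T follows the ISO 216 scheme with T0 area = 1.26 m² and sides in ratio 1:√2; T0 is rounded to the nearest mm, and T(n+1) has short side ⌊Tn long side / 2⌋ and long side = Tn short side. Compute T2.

472 × 667 mm

Let T0's short side be w mm. w · w√2 = 1.26 m² = 1,260,000 mm², so w ≈ 943.9 mm and w√2 ≈ 1334.9 mm → T0 = 944 × 1335 mm.
T1: ⌊1335/2⌋ × 944 = 667 × 944 mm
T2: ⌊944/2⌋ × 667 = 472 × 667 mm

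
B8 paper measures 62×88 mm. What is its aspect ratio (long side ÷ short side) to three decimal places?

1.419

88 / 62 = 1.419
ISO 216 targets √2 ≈ 1.414; the +0.005 deviation is from mm rounding.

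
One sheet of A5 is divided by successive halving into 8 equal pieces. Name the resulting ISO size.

A8

8 = 2^3, so 3 halving steps.
A5 → A6 → … → A8 after 3 steps.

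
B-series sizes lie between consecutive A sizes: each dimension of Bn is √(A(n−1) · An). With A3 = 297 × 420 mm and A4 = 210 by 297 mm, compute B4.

250 × 353 mm

Short side: √(297 · 210) = √62370 ≈ 249.7 → 250 mm
Long side: √(420 · 297) = √124740 ≈ 353.2 → 353 mm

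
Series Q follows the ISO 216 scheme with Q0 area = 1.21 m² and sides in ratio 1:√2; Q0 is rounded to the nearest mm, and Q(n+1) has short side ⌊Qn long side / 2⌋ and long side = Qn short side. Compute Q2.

462 × 654 mm

Let Q0's short side be w mm. w · w√2 = 1.21 m² = 1,210,000 mm², so w ≈ 925.0 mm and w√2 ≈ 1308.1 mm → Q0 = 925 × 1308 mm.
Q1: ⌊1308/2⌋ × 925 = 654 × 925 mm
Q2: ⌊925/2⌋ × 654 = 462 × 654 mm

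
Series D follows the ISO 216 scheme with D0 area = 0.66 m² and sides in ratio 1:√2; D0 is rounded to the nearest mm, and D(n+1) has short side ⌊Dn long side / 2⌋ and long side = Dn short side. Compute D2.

341 × 483 mm

Let D0's short side be w mm. w · w√2 = 0.66 m² = 660,000 mm², so w ≈ 683.1 mm and w√2 ≈ 966.1 mm → D0 = 683 × 966 mm.
D1: ⌊966/2⌋ × 683 = 483 × 683 mm
D2: ⌊683/2⌋ × 483 = 341 × 483 mm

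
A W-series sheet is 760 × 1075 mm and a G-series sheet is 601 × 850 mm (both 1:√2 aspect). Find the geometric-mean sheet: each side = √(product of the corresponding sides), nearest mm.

Short side: √(760 · 601) = √456760 ≈ 675.8 → 676 mm
Long side: √(1075 · 850) = √913750 ≈ 955.9 → 956 mm

676 × 956 mm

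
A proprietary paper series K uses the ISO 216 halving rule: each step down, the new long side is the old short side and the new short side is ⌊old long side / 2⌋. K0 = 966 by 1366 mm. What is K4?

241 × 341 mm

K1: ⌊1366/2⌋ × 966 = 683 × 966 mm
K2: ⌊966/2⌋ × 683 = 483 × 683 mm
K3: ⌊683/2⌋ × 483 = 341 × 483 mm
K4: ⌊483/2⌋ × 341 = 241 × 341 mm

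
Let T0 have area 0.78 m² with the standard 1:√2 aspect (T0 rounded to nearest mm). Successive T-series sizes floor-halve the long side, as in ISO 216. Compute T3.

Let T0's short side be w mm. w · w√2 = 0.78 m² = 780,000 mm², so w ≈ 742.7 mm and w√2 ≈ 1050.3 mm → T0 = 743 × 1050 mm.
T1: ⌊1050/2⌋ × 743 = 525 × 743 mm
T2: ⌊743/2⌋ × 525 = 371 × 525 mm
T3: ⌊525/2⌋ × 371 = 262 × 371 mm

262 × 371 mm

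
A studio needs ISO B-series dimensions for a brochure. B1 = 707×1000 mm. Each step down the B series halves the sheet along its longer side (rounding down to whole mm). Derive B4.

B2: ⌊1000/2⌋ × 707 = 500 × 707 mm
B3: ⌊707/2⌋ × 500 = 353 × 500 mm
B4: ⌊500/2⌋ × 353 = 250 × 353 mm

250 × 353 mm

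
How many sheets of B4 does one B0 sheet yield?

Each ISO step halves the sheet: 1 × B0 → 2 × B1 → 4 × B2 → 8 × B3 → …
From B0 to B4 is 4 halving steps: 2^4 = 16.

16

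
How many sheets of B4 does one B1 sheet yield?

Each ISO step halves the sheet: 1 × B1 → 2 × B2 → 4 × B3 → 8 × B4
From B1 to B4 is 3 halving steps: 2^3 = 8.

8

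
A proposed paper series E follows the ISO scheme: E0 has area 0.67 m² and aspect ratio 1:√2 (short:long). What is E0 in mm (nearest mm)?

Let the short side be w mm. Then w · w√2 = 0.67 m² = 670,000 mm².
w² = 670,000/√2, so w ≈ 688.3 mm; long side = w√2 ≈ 973.4 mm.

688 × 973 mm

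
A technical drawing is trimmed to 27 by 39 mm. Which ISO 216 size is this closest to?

C10 (28 × 40 mm)

Aspect ratio 39/27 ≈ 1.444 (ISO target is √2 ≈ 1.414).
In the C-series (envelope sizes, between A and B): C10 = 28 × 40 mm.
Off by 2 mm total — nearest standard size.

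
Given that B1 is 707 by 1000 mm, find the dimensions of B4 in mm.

250 × 353 mm

B2: ⌊1000/2⌋ × 707 = 500 × 707 mm
B3: ⌊707/2⌋ × 500 = 353 × 500 mm
B4: ⌊500/2⌋ × 353 = 250 × 353 mm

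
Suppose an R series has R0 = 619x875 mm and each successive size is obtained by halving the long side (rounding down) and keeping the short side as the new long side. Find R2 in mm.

309 × 437 mm

R1: ⌊875/2⌋ × 619 = 437 × 619 mm
R2: ⌊619/2⌋ × 437 = 309 × 437 mm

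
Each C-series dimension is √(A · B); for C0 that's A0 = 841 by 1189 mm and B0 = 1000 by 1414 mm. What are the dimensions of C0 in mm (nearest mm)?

917 × 1297 mm

Short: √(841 · 1000) = √841000 ≈ 917.1 mm.
Long: √(1189 · 1414) = √1681246 ≈ 1296.6 mm.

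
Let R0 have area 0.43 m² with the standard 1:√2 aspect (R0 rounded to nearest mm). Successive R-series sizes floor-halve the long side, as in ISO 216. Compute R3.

Let R0's short side be w mm. w · w√2 = 0.43 m² = 430,000 mm², so w ≈ 551.4 mm and w√2 ≈ 779.8 mm → R0 = 551 × 780 mm.
R1: ⌊780/2⌋ × 551 = 390 × 551 mm
R2: ⌊551/2⌋ × 390 = 275 × 390 mm
R3: ⌊390/2⌋ × 275 = 195 × 275 mm

195 × 275 mm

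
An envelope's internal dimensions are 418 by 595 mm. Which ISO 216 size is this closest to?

Aspect ratio 595/418 ≈ 1.423 — close to the ISO √2 ≈ 1.414.
In the A-series (A0 area = 1 m²): A2 = 420 × 594 mm.
Off by 3 mm total — nearest standard size.

A2 (420 × 594 mm)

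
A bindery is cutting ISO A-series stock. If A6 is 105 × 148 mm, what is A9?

37 × 52 mm

A7: ⌊148/2⌋ × 105 = 74 × 105 mm
A8: ⌊105/2⌋ × 74 = 52 × 74 mm
A9: ⌊74/2⌋ × 52 = 37 × 52 mm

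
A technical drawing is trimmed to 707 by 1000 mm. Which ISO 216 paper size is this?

Aspect ratio 1000/707 ≈ 1.414 — close to the ISO √2 ≈ 1.414.
In the B-series (B0 = 1000 × 1414 mm): B1 = 707 × 1000 mm.

B1 (707 × 1000 mm)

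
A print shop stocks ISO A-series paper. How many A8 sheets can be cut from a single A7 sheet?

Each ISO step halves the sheet: 1 × A7 → 2 × A8
From A7 to A8 is 1 halving step: 2^1 = 2.

2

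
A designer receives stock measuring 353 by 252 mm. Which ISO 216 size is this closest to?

Aspect ratio 353/252 ≈ 1.401 — close to the ISO √2 ≈ 1.414.
In the B-series (B0 = 1000 × 1414 mm): B4 = 250 × 353 mm.
Off by 2 mm total — nearest standard size.

B4 (250 × 353 mm)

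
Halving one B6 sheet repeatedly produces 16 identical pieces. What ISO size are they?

16 = 2^4, so 4 halving steps.
B6 → B7 → … → B10 after 4 steps.

B10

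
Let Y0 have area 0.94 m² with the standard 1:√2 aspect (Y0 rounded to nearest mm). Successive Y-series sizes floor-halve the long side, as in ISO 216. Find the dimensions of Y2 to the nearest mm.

Let Y0's short side be w mm. w · w√2 = 0.94 m² = 940,000 mm², so w ≈ 815.3 mm and w√2 ≈ 1153.0 mm → Y0 = 815 × 1153 mm.
Y1: ⌊1153/2⌋ × 815 = 576 × 815 mm
Y2: ⌊815/2⌋ × 576 = 407 × 576 mm

407 × 576 mm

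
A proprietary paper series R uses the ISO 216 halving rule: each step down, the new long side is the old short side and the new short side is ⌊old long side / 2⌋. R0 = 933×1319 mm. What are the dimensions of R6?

116 × 164 mm

R1: ⌊1319/2⌋ × 933 = 659 × 933 mm
R2: ⌊933/2⌋ × 659 = 466 × 659 mm
R3: ⌊659/2⌋ × 466 = 329 × 466 mm
R4: ⌊466/2⌋ × 329 = 233 × 329 mm
R5: ⌊329/2⌋ × 233 = 164 × 233 mm
R6: ⌊233/2⌋ × 164 = 116 × 164 mm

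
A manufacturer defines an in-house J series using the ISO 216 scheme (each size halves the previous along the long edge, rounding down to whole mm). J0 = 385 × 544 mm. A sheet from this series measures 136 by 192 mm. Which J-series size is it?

J3

J0: 385 × 544 mm
J1: 272 × 385 mm
J2: 192 × 272 mm
J3: 136 × 192 mm
J4: 96 × 136 mm
→ matches J3.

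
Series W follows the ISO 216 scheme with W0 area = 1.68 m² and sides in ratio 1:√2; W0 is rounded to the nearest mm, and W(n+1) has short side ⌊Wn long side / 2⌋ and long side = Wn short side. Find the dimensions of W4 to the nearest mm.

Let W0's short side be w mm. w · w√2 = 1.68 m² = 1,680,000 mm², so w ≈ 1089.9 mm and w√2 ≈ 1541.4 mm → W0 = 1090 × 1541 mm.
W1: ⌊1541/2⌋ × 1090 = 770 × 1090 mm
W2: ⌊1090/2⌋ × 770 = 545 × 770 mm
W3: ⌊770/2⌋ × 545 = 385 × 545 mm
W4: ⌊545/2⌋ × 385 = 272 × 385 mm

272 × 385 mm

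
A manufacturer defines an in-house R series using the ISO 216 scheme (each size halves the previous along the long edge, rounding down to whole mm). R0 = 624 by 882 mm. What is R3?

220 × 312 mm

R1: ⌊882/2⌋ × 624 = 441 × 624 mm
R2: ⌊624/2⌋ × 441 = 312 × 441 mm
R3: ⌊441/2⌋ × 312 = 220 × 312 mm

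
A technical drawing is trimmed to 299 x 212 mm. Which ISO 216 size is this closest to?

Aspect ratio 299/212 ≈ 1.410 — close to the ISO √2 ≈ 1.414.
In the A-series (A0 area = 1 m²): A4 = 210 × 297 mm.
Off by 4 mm total — nearest standard size.

A4 (210 × 297 mm)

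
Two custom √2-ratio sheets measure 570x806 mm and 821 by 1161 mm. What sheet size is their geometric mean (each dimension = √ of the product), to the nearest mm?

684 × 967 mm

Short side: √(570 · 821) = √467970 ≈ 684.1 → 684 mm
Long side: √(806 · 1161) = √935766 ≈ 967.3 → 967 mm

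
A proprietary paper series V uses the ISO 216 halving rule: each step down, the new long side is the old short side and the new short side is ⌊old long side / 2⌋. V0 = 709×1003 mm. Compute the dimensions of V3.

V1: ⌊1003/2⌋ × 709 = 501 × 709 mm
V2: ⌊709/2⌋ × 501 = 354 × 501 mm
V3: ⌊501/2⌋ × 354 = 250 × 354 mm

250 × 354 mm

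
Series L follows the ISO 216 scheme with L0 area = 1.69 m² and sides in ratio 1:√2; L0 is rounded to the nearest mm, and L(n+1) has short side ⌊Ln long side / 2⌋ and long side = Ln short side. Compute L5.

193 × 273 mm

Let L0's short side be w mm. w · w√2 = 1.69 m² = 1,690,000 mm², so w ≈ 1093.2 mm and w√2 ≈ 1546.0 mm → L0 = 1093 × 1546 mm.
L1: ⌊1546/2⌋ × 1093 = 773 × 1093 mm
L2: ⌊1093/2⌋ × 773 = 546 × 773 mm
L3: ⌊773/2⌋ × 546 = 386 × 546 mm
L4: ⌊546/2⌋ × 386 = 273 × 386 mm
L5: ⌊386/2⌋ × 273 = 193 × 273 mm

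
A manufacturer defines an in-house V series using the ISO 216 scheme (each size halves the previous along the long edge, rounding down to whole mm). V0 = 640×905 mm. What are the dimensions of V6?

V1: ⌊905/2⌋ × 640 = 452 × 640 mm
V2: ⌊640/2⌋ × 452 = 320 × 452 mm
V3: ⌊452/2⌋ × 320 = 226 × 320 mm
V4: ⌊320/2⌋ × 226 = 160 × 226 mm
V5: ⌊226/2⌋ × 160 = 113 × 160 mm
V6: ⌊160/2⌋ × 113 = 80 × 113 mm

80 × 113 mm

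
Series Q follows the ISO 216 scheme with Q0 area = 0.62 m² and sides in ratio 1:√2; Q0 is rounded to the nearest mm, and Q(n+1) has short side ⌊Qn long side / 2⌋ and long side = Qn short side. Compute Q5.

117 × 165 mm

Let Q0's short side be w mm. w · w√2 = 0.62 m² = 620,000 mm², so w ≈ 662.1 mm and w√2 ≈ 936.4 mm → Q0 = 662 × 936 mm.
Q1: ⌊936/2⌋ × 662 = 468 × 662 mm
Q2: ⌊662/2⌋ × 468 = 331 × 468 mm
Q3: ⌊468/2⌋ × 331 = 234 × 331 mm
Q4: ⌊331/2⌋ × 234 = 165 × 234 mm
Q5: ⌊234/2⌋ × 165 = 117 × 165 mm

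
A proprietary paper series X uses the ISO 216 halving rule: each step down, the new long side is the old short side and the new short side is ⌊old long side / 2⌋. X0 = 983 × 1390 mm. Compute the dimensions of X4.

245 × 347 mm

X1: ⌊1390/2⌋ × 983 = 695 × 983 mm
X2: ⌊983/2⌋ × 695 = 491 × 695 mm
X3: ⌊695/2⌋ × 491 = 347 × 491 mm
X4: ⌊491/2⌋ × 347 = 245 × 347 mm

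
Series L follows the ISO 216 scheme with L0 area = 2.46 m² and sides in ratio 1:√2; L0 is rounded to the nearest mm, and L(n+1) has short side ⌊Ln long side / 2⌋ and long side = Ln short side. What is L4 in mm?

Let L0's short side be w mm. w · w√2 = 2.46 m² = 2,460,000 mm², so w ≈ 1318.9 mm and w√2 ≈ 1865.2 mm → L0 = 1319 × 1865 mm.
L1: ⌊1865/2⌋ × 1319 = 932 × 1319 mm
L2: ⌊1319/2⌋ × 932 = 659 × 932 mm
L3: ⌊932/2⌋ × 659 = 466 × 659 mm
L4: ⌊659/2⌋ × 466 = 329 × 466 mm

329 × 466 mm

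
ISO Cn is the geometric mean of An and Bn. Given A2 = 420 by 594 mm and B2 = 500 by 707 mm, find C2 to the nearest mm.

458 × 648 mm

Short side: √(420 · 500) = √210000 ≈ 458.3 → 458 mm
Long side: √(594 · 707) = √419958 ≈ 648.0 → 648 mm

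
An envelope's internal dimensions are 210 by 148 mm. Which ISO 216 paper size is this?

Aspect ratio 210/148 ≈ 1.419 — close to the ISO √2 ≈ 1.414.
In the A-series (A0 area = 1 m²): A5 = 148 × 210 mm.

A5 (148 × 210 mm)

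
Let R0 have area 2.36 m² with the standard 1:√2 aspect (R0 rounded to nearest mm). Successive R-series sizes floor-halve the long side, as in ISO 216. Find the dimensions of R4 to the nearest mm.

323 × 456 mm

Let R0's short side be w mm. w · w√2 = 2.36 m² = 2,360,000 mm², so w ≈ 1291.8 mm and w√2 ≈ 1826.9 mm → R0 = 1292 × 1827 mm.
R1: ⌊1827/2⌋ × 1292 = 913 × 1292 mm
R2: ⌊1292/2⌋ × 913 = 646 × 913 mm
R3: ⌊913/2⌋ × 646 = 456 × 646 mm
R4: ⌊646/2⌋ × 456 = 323 × 456 mm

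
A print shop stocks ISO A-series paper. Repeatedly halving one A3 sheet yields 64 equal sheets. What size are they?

A9

64 = 2^6, so 6 halving steps.
A3 → A4 → … → A9 after 6 steps.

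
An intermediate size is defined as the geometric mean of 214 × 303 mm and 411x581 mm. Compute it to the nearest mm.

297 × 420 mm

Short side: √(214 · 411) = √87954 ≈ 296.6 → 297 mm
Long side: √(303 · 581) = √176043 ≈ 419.6 → 420 mm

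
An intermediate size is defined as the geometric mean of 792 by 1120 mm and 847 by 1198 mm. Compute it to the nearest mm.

819 × 1158 mm

Short side: √(792 · 847) = √670824 ≈ 819.0 → 819 mm
Long side: √(1120 · 1198) = √1341760 ≈ 1158.3 → 1158 mm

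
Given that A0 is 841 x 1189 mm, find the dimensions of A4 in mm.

210 × 297 mm

A1: ⌊1189/2⌋ × 841 = 594 × 841 mm
A2: ⌊841/2⌋ × 594 = 420 × 594 mm
A3: ⌊594/2⌋ × 420 = 297 × 420 mm
A4: ⌊420/2⌋ × 297 = 210 × 297 mm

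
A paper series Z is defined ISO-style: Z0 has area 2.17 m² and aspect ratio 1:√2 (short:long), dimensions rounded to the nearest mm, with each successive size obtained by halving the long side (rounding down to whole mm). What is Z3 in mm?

Let Z0's short side be w mm. w · w√2 = 2.17 m² = 2,170,000 mm², so w ≈ 1238.7 mm and w√2 ≈ 1751.8 mm → Z0 = 1239 × 1752 mm.
Z1: ⌊1752/2⌋ × 1239 = 876 × 1239 mm
Z2: ⌊1239/2⌋ × 876 = 619 × 876 mm
Z3: ⌊876/2⌋ × 619 = 438 × 619 mm

438 × 619 mm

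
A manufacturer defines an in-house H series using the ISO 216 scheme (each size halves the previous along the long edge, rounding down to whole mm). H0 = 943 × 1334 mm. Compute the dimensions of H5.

H1: ⌊1334/2⌋ × 943 = 667 × 943 mm
H2: ⌊943/2⌋ × 667 = 471 × 667 mm
H3: ⌊667/2⌋ × 471 = 333 × 471 mm
H4: ⌊471/2⌋ × 333 = 235 × 333 mm
H5: ⌊333/2⌋ × 235 = 166 × 235 mm

166 × 235 mm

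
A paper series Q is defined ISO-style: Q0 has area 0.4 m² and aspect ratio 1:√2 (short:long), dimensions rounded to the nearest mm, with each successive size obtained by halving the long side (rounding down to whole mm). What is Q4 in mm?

Let Q0's short side be w mm. w · w√2 = 0.4 m² = 400,000 mm², so w ≈ 531.8 mm and w√2 ≈ 752.1 mm → Q0 = 532 × 752 mm.
Q1: ⌊752/2⌋ × 532 = 376 × 532 mm
Q2: ⌊532/2⌋ × 376 = 266 × 376 mm
Q3: ⌊376/2⌋ × 266 = 188 × 266 mm
Q4: ⌊266/2⌋ × 188 = 133 × 188 mm

133 × 188 mm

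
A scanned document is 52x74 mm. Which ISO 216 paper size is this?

Aspect ratio 74/52 ≈ 1.423 — close to the ISO √2 ≈ 1.414.
In the A-series (A0 area = 1 m²): A8 = 52 × 74 mm.

A8 (52 × 74 mm)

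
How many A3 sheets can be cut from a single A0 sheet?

8

A0 = 841 × 1189 mm; A3 = 297 × 420 mm.
Each halving step doubles the count; 3 steps from A0 to A3.
2^3 = 8.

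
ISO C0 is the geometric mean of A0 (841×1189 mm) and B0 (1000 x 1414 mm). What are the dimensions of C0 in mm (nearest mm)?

917 × 1297 mm

Short: √(841 · 1000) = √841000 ≈ 917.1 mm.
Long: √(1189 · 1414) = √1681246 ≈ 1296.6 mm.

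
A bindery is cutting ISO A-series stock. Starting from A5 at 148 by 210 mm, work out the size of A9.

A6: ⌊210/2⌋ × 148 = 105 × 148 mm
A7: ⌊148/2⌋ × 105 = 74 × 105 mm
A8: ⌊105/2⌋ × 74 = 52 × 74 mm
A9: ⌊74/2⌋ × 52 = 37 × 52 mm

37 × 52 mm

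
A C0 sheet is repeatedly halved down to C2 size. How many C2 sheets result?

Each ISO step halves the sheet: 1 × C0 → 2 × C1 → 4 × C2
From C0 to C2 is 2 halving steps: 2^2 = 4.

4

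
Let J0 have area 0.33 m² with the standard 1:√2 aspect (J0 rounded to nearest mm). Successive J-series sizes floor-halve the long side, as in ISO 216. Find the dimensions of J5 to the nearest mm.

Let J0's short side be w mm. w · w√2 = 0.33 m² = 330,000 mm², so w ≈ 483.1 mm and w√2 ≈ 683.1 mm → J0 = 483 × 683 mm.
J1: ⌊683/2⌋ × 483 = 341 × 483 mm
J2: ⌊483/2⌋ × 341 = 241 × 341 mm
J3: ⌊341/2⌋ × 241 = 170 × 241 mm
J4: ⌊241/2⌋ × 170 = 120 × 170 mm
J5: ⌊170/2⌋ × 120 = 85 × 120 mm

85 × 120 mm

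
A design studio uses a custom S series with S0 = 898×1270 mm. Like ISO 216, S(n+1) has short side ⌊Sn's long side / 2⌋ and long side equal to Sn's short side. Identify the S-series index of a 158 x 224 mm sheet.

S5

S0: 898 × 1270 mm
S1: 635 × 898 mm
S2: 449 × 635 mm
S3: 317 × 449 mm
S4: 224 × 317 mm
S5: 158 × 224 mm
S6: 112 × 158 mm
→ matches S5.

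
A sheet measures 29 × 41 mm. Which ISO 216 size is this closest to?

Aspect ratio 41/29 ≈ 1.414 — close to the ISO √2 ≈ 1.414.
In the C-series (envelope sizes, between A and B): C10 = 28 × 40 mm.
Off by 2 mm total — nearest standard size.

C10 (28 × 40 mm)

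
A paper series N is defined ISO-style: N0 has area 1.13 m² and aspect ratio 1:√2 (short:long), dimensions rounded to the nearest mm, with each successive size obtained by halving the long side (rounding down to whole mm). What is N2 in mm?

Let N0's short side be w mm. w · w√2 = 1.13 m² = 1,130,000 mm², so w ≈ 893.9 mm and w√2 ≈ 1264.1 mm → N0 = 894 × 1264 mm.
N1: ⌊1264/2⌋ × 894 = 632 × 894 mm
N2: ⌊894/2⌋ × 632 = 447 × 632 mm

447 × 632 mm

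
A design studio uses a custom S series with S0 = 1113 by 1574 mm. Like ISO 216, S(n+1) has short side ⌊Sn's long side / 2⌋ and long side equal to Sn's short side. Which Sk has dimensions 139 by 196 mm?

S0: 1113 × 1574 mm
S1: 787 × 1113 mm
S2: 556 × 787 mm
S3: 393 × 556 mm
S4: 278 × 393 mm
S5: 196 × 278 mm
S6: 139 × 196 mm
S7: 98 × 139 mm
→ matches S6.

S6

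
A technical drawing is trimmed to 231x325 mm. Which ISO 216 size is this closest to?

Aspect ratio 325/231 ≈ 1.407 — close to the ISO √2 ≈ 1.414.
In the C-series (envelope sizes, between A and B): C4 = 229 × 324 mm.
Off by 3 mm total — nearest standard size.

C4 (229 × 324 mm)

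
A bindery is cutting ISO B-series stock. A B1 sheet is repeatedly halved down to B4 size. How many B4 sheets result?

Each ISO step halves the sheet: 1 × B1 → 2 × B2 → 4 × B3 → 8 × B4
From B1 to B4 is 3 halving steps: 2^3 = 8.

8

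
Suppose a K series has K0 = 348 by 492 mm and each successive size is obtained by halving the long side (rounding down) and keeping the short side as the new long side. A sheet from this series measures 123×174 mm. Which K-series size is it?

K0: 348 × 492 mm
K1: 246 × 348 mm
K2: 174 × 246 mm
K3: 123 × 174 mm
K4: 87 × 123 mm
→ matches K3.

K3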